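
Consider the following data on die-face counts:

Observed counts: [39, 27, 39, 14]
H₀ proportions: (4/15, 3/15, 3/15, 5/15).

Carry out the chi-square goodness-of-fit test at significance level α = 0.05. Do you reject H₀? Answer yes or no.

reject H₀: yes

n = 119; E_i = n·p_i = [31.73, 23.80, 23.80, 39.67]
χ² = (39−31.73)²/31.73 + (27−23.80)²/23.80 + (39−23.80)²/23.80 + (14−39.67)²/39.67 = 28.4097
df = 3
p-value (upper-tail) = 0.00000
At α=0.05: p < α → reject H₀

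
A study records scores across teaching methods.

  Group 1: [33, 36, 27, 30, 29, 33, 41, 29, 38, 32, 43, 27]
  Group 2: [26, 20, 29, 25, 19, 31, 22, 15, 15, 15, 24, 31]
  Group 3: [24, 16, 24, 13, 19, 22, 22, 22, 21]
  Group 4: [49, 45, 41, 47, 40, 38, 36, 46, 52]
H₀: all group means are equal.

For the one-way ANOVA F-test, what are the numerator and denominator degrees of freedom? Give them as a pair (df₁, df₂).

degrees of freedom = [3, 38]

k = 4 groups, N = 42 total
df = (k−1, N−k) = (4−1, 42−4) = (3, 38)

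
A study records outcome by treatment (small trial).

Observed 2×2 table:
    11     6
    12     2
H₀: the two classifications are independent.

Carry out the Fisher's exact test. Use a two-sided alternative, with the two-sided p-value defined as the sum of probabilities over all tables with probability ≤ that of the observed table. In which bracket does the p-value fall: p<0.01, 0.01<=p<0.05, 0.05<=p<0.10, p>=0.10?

p-value bracket: p>=0.10

Margins: r₁=17, r₂=14, c₁=23, c₂=8, n=31
p_obs = C(17,11)·C(14,12)/C(31,23); sum pmf over tables with pmf ≤ p_obs
p-value (two-sided) = 0.23991
→ bracket: p>=0.10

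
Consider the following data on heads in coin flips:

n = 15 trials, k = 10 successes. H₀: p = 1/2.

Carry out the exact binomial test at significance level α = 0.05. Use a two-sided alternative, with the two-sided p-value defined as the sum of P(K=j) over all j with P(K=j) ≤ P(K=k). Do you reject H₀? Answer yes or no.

Exact binomial: n=15, k=10, p₀=1/2=0.5000
P(X=j) = C(n,j)·p₀^j·(1−p₀)^(n−j); p = Σ P(X=j) over j with P(X=j) ≤ P(X=10)
p-value (two-sided) = 0.30176
At α=0.05: p ≥ α → fail to reject H₀

reject H₀: no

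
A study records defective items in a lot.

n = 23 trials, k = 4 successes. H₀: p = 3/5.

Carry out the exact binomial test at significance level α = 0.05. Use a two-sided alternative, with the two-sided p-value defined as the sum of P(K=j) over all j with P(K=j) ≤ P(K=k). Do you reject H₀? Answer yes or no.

reject H₀: yes

Exact binomial: n=23, k=4, p₀=3/5=0.6000
P(X=j) = C(n,j)·p₀^j·(1−p₀)^(n−j); p = Σ P(X=j) over j with P(X=j) ≤ P(X=4)
p-value (two-sided) = 0.00004
At α=0.05: p < α → reject H₀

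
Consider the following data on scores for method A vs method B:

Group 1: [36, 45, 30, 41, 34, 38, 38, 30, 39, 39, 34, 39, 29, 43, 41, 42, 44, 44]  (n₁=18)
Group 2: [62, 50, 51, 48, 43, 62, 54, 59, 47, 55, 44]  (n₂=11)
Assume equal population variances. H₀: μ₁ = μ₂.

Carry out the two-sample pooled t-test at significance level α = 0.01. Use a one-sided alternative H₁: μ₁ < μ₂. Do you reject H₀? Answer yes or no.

x̄₁=38.111, s₁=5.016, n₁=18
x̄₂=52.273, s₂=6.724, n₂=11
s_p² = [17·5.016² + 10·6.724²]/27 = 32.5911
SE = √(s_p²·(1/18+1/11)) = 2.1848
t = (38.111−52.273)/2.1848 = -6.4818
df = 27
p-value (one-sided, H₁ less) = 0.00000
At α=0.01: p < α → reject H₀

reject H₀: yes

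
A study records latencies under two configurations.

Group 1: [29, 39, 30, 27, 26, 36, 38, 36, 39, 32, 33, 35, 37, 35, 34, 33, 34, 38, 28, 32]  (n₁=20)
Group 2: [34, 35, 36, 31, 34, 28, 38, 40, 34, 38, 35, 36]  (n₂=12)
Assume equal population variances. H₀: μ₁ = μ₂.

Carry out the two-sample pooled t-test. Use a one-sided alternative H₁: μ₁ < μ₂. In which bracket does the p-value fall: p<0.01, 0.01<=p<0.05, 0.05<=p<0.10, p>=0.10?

p-value bracket: p>=0.10

x̄₁=33.550, s₁=3.953, n₁=20
x̄₂=34.917, s₂=3.204, n₂=12
s_p² = [19·3.953² + 11·3.204²]/30 = 13.6622
SE = √(s_p²·(1/20+1/12)) = 1.3497
t = (33.550−34.917)/1.3497 = -1.0126
df = 30
p-value (one-sided, H₁ less) = 0.15968
→ bracket: p>=0.10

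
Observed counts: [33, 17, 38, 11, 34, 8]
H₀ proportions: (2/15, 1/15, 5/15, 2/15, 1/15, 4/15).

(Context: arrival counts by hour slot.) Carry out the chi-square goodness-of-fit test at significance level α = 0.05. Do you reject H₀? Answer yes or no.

n = 141; E_i = n·p_i = [18.80, 9.40, 47.00, 18.80, 9.40, 37.60]
χ² = (33−18.80)²/18.80 + (17−9.40)²/9.40 + (38−47.00)²/47.00 + (11−18.80)²/18.80 + (34−9.40)²/9.40 + (8−37.60)²/37.60 = 109.5106
df = 5
p-value (upper-tail) = 0.00000
At α=0.05: p < α → reject H₀

reject H₀: yes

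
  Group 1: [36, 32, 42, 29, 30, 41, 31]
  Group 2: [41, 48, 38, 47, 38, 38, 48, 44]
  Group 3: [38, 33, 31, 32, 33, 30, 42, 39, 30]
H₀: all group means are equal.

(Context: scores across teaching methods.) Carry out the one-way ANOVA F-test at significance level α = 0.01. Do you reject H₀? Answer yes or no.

reject H₀: yes

Group means [34.43, 42.75, 34.22], grand mean 37.125
SSB = Σnᵢ(x̄ᵢ−x̄)² = 379.855; SSW = ΣΣ(x−x̄ᵢ)² = 466.770
MSB = 379.855/2 = 189.9276; MSW = 466.770/21 = 22.2271
F = MSB/MSW = 8.5449
df = (2, 21)
p-value (upper-tail) = 0.00193
At α=0.01: p < α → reject H₀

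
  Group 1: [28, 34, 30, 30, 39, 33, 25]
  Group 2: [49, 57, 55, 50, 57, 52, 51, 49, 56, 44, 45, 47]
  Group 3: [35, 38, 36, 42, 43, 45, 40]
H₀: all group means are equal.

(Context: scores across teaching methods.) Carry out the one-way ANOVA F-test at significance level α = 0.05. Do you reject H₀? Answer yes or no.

Group means [31.29, 51.00, 39.86], grand mean 42.692
SSB = Σnᵢ(x̄ᵢ−x̄)² = 1795.253; SSW = ΣΣ(x−x̄ᵢ)² = 430.286
MSB = 1795.253/2 = 897.6264; MSW = 430.286/23 = 18.7081
F = MSB/MSW = 47.9807
df = (2, 23)
p-value (upper-tail) = 0.00000
At α=0.05: p < α → reject H₀

reject H₀: yes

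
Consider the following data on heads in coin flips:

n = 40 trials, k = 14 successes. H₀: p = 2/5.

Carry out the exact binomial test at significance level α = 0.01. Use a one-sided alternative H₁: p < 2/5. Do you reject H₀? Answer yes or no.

reject H₀: no

Exact binomial: n=40, k=14, p₀=2/5=0.4000
P(X≤14) from Σ C(n,i)·p₀^i·(1−p₀)^(n−i)
p-value (one-sided, H₁ less) = 0.31743
At α=0.01: p ≥ α → fail to reject H₀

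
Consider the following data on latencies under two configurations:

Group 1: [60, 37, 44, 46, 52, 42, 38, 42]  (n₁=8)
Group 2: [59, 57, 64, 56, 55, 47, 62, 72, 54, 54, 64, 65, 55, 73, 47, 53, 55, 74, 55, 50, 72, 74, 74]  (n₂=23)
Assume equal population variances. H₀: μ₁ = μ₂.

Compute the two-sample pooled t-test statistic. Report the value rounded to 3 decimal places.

test statistic = -4.302

x̄₁=45.125, s₁=7.624, n₁=8
x̄₂=60.478, s₂=9.009, n₂=23
s_p² = [7·7.624² + 22·9.009²]/29 = 75.6074
SE = √(s_p²·(1/8+1/23)) = 3.5691
t = (45.125−60.478)/3.5691 = -4.3018
df = 29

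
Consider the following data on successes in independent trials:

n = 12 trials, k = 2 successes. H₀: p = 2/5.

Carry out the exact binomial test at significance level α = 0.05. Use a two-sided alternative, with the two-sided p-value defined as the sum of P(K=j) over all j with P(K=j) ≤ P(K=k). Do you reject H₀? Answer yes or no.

reject H₀: no

Exact binomial: n=12, k=2, p₀=2/5=0.4000
P(X=j) = C(n,j)·p₀^j·(1−p₀)^(n−j); p = Σ P(X=j) over j with P(X=j) ≤ P(X=2)
p-value (two-sided) = 0.14075
At α=0.05: p ≥ α → fail to reject H₀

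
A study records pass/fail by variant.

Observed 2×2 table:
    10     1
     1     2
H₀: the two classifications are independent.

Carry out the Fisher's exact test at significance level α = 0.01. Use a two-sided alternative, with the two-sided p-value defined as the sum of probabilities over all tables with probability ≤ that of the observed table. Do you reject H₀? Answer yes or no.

reject H₀: no

Margins: r₁=11, r₂=3, c₁=11, c₂=3, n=14
p_obs = C(11,10)·C(3,1)/C(14,11); sum pmf over tables with pmf ≤ p_obs
p-value (two-sided) = 0.09341
At α=0.01: p ≥ α → fail to reject H₀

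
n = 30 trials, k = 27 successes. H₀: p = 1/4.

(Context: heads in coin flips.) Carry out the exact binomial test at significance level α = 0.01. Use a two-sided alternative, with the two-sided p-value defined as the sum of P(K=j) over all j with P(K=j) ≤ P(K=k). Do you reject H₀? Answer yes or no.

reject H₀: yes

Exact binomial: n=30, k=27, p₀=1/4=0.2500
P(X=j) = C(n,j)·p₀^j·(1−p₀)^(n−j); p = Σ P(X=j) over j with P(X=j) ≤ P(X=27)
p-value (two-sided) = 0.00000
At α=0.01: p < α → reject H₀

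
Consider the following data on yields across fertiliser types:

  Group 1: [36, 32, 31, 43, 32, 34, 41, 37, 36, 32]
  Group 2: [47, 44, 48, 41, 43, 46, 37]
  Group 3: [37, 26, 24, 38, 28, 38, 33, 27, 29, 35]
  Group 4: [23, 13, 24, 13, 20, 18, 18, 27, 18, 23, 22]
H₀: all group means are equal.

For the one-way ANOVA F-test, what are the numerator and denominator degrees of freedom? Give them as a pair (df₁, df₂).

degrees of freedom = [3, 34]

k = 4 groups, N = 38 total
df = (k−1, N−k) = (4−1, 38−4) = (3, 34)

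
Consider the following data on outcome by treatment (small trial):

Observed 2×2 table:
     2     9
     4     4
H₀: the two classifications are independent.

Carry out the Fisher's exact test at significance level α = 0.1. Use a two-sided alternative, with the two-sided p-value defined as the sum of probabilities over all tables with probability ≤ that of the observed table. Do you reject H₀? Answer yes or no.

Margins: r₁=11, r₂=8, c₁=6, c₂=13, n=19
p_obs = C(11,2)·C(8,4)/C(19,6); sum pmf over tables with pmf ≤ p_obs
p-value (two-sided) = 0.31889
At α=0.1: p ≥ α → fail to reject H₀

reject H₀: no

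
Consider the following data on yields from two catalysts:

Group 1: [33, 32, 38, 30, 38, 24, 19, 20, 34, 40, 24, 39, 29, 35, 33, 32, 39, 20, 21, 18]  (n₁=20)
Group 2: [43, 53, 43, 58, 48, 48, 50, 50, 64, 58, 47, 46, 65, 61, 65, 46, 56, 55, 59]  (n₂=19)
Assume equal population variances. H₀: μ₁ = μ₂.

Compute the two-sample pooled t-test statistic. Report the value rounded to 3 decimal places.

x̄₁=29.900, s₁=7.525, n₁=20
x̄₂=53.421, s₂=7.343, n₂=19
s_p² = [19·7.525² + 18·7.343²]/37 = 55.3090
SE = √(s_p²·(1/20+1/19)) = 2.3825
t = (29.900−53.421)/2.3825 = -9.8723
df = 37

test statistic = -9.872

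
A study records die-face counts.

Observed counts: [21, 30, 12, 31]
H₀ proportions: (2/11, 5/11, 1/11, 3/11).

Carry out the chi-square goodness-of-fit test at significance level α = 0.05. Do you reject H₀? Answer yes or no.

reject H₀: no

n = 94; E_i = n·p_i = [17.09, 42.73, 8.55, 25.64]
χ² = (21−17.09)²/17.09 + (30−42.73)²/42.73 + (12−8.55)²/8.55 + (31−25.64)²/25.64 = 7.2039
df = 3
p-value (upper-tail) = 0.06568
At α=0.05: p ≥ α → fail to reject H₀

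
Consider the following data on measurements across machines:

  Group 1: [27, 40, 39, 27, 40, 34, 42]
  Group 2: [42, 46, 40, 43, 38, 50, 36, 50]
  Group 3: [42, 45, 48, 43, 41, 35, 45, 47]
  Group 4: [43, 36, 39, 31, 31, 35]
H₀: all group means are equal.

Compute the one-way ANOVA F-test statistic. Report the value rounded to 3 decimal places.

Group means [35.57, 43.12, 43.25, 35.83], grand mean 39.828
SSB = Σnᵢ(x̄ᵢ−x̄)² = 403.215; SSW = ΣΣ(x−x̄ᵢ)² = 658.923
MSB = 403.215/3 = 134.4051; MSW = 658.923/25 = 26.3569
F = MSB/MSW = 5.0994
df = (3, 25)

test statistic = 5.099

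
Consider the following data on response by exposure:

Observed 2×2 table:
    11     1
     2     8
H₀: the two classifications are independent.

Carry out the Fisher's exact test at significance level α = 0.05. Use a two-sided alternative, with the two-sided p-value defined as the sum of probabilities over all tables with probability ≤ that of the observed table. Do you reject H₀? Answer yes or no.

reject H₀: yes

Margins: r₁=12, r₂=10, c₁=13, c₂=9, n=22
p_obs = C(12,11)·C(10,2)/C(22,13); sum pmf over tables with pmf ≤ p_obs
p-value (two-sided) = 0.00155
At α=0.05: p < α → reject H₀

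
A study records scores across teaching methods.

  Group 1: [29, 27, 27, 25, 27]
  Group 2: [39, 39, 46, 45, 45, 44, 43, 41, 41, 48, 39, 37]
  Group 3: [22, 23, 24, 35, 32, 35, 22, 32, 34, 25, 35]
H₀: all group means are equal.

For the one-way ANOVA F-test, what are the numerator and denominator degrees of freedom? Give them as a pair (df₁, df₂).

degrees of freedom = [2, 25]

k = 3 groups, N = 28 total
df = (k−1, N−k) = (3−1, 28−3) = (2, 25)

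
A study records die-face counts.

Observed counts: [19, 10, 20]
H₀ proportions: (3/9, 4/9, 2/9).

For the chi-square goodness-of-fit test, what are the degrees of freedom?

df = k − 1 = 3 − 1 = 2

degrees of freedom = 2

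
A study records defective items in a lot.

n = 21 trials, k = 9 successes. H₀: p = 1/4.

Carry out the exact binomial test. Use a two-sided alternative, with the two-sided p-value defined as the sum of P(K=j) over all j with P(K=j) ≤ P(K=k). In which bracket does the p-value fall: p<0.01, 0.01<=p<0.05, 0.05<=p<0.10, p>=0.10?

p-value bracket: 0.05<=p<0.10

Exact binomial: n=21, k=9, p₀=1/4=0.2500
P(X=j) = C(n,j)·p₀^j·(1−p₀)^(n−j); p = Σ P(X=j) over j with P(X=j) ≤ P(X=9)
p-value (two-sided) = 0.07517
→ bracket: 0.05<=p<0.10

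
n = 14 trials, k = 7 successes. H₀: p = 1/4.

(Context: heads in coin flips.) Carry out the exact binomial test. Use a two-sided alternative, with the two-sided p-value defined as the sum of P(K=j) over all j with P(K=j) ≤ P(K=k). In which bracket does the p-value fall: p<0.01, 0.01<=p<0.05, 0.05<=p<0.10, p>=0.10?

Exact binomial: n=14, k=7, p₀=1/4=0.2500
P(X=j) = C(n,j)·p₀^j·(1−p₀)^(n−j); p = Σ P(X=j) over j with P(X=j) ≤ P(X=7)
p-value (two-sided) = 0.05609
→ bracket: 0.05<=p<0.10

p-value bracket: 0.05<=p<0.10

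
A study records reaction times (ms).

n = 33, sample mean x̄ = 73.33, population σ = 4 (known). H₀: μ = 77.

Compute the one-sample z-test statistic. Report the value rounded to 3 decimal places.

SE = σ/√n = 4/√33 = 0.6963
z = (x̄−μ₀)/SE = (73.33−77)/0.6963 = -5.2706

test statistic = -5.271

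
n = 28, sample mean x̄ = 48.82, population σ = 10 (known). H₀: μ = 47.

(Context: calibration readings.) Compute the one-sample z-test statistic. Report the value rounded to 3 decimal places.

test statistic = 0.963

SE = σ/√n = 10/√28 = 1.8898
z = (x̄−μ₀)/SE = (48.82−47)/1.8898 = 0.9631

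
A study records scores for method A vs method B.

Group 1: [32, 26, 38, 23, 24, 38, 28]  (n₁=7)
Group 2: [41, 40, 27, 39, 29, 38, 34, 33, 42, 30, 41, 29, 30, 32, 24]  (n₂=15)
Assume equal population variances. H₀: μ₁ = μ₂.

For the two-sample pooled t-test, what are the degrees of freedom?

df = n₁ + n₂ − 2 = 7 + 15 − 2 = 20

degrees of freedom = 20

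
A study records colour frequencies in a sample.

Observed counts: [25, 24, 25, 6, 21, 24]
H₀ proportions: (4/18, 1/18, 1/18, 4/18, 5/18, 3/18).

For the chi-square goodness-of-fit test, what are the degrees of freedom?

df = k − 1 = 6 − 1 = 5

degrees of freedom = 5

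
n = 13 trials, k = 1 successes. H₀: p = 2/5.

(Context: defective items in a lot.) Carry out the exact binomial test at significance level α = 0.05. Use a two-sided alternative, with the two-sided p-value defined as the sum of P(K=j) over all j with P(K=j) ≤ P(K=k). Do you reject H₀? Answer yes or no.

reject H₀: yes

Exact binomial: n=13, k=1, p₀=2/5=0.4000
P(X=j) = C(n,j)·p₀^j·(1−p₀)^(n−j); p = Σ P(X=j) over j with P(X=j) ≤ P(X=1)
p-value (two-sided) = 0.02042
At α=0.05: p < α → reject H₀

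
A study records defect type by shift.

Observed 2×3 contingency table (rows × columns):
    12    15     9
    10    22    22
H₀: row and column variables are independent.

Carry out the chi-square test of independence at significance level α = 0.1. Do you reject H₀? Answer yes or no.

reject H₀: no

Row totals [36, 54], col totals [22, 37, 31], n=90
χ² = (12−8.80)²/8.80 + (15−14.80)²/14.80 + (9−12.40)²/12.40 + (10−13.20)²/13.20 + (22−22.20)²/22.20 + (22−18.60)²/18.60 = 3.4977
df = 2
p-value (upper-tail) = 0.17398
At α=0.1: p ≥ α → fail to reject H₀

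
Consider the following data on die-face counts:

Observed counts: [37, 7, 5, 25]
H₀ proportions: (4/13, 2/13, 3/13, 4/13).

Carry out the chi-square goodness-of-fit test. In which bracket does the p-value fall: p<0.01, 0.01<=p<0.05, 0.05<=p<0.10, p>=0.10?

p-value bracket: p<0.01

n = 74; E_i = n·p_i = [22.77, 11.38, 17.08, 22.77]
χ² = (37−22.77)²/22.77 + (7−11.38)²/11.38 + (5−17.08)²/17.08 + (25−22.77)²/22.77 = 19.3423
df = 3
p-value (upper-tail) = 0.00023
→ bracket: p<0.01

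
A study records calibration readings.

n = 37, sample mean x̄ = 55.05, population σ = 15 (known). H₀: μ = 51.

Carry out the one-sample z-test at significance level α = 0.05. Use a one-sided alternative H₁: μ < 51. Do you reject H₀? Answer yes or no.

reject H₀: no

SE = σ/√n = 15/√37 = 2.4660
z = (x̄−μ₀)/SE = (55.05−51)/2.4660 = 1.6423
p-value (one-sided, H₁ less) = 0.94974
At α=0.05: p ≥ α → fail to reject H₀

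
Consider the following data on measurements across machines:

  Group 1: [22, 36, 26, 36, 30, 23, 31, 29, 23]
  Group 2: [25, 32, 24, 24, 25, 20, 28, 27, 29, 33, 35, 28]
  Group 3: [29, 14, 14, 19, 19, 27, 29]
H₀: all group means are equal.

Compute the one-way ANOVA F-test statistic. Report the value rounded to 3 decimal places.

Group means [28.44, 27.50, 21.57], grand mean 26.321
SSB = Σnᵢ(x̄ᵢ−x̄)² = 215.171; SSW = ΣΣ(x−x̄ᵢ)² = 700.937
MSB = 215.171/2 = 107.5853; MSW = 700.937/25 = 28.0375
F = MSB/MSW = 3.8372
df = (2, 25)

test statistic = 3.837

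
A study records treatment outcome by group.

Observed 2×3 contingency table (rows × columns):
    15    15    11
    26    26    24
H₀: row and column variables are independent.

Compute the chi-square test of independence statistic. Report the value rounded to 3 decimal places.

test statistic = 0.287

Row totals [41, 76], col totals [41, 41, 35], n=117
χ² = (15−14.37)²/14.37 + (15−14.37)²/14.37 + (11−12.26)²/12.26 + (26−26.63)²/26.63 + (26−26.63)²/26.63 + (24−22.74)²/22.74 = 0.2866
df = 2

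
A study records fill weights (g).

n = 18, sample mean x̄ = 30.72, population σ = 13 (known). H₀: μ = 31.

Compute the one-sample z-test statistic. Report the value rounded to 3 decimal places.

test statistic = -0.091

SE = σ/√n = 13/√18 = 3.0641
z = (x̄−μ₀)/SE = (30.72−31)/3.0641 = -0.0914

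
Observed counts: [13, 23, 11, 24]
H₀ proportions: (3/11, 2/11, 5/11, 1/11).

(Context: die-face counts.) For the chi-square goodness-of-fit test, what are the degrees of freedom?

degrees of freedom = 3

df = k − 1 = 4 − 1 = 3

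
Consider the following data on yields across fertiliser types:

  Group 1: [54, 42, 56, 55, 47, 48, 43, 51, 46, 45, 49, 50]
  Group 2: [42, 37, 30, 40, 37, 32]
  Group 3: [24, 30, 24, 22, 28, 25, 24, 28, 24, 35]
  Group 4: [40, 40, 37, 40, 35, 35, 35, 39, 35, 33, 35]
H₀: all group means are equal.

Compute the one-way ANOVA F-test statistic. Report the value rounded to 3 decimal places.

test statistic = 60.459

Group means [48.83, 36.33, 26.40, 36.73], grand mean 37.744
SSB = Σnᵢ(x̄ᵢ−x̄)² = 2785.854; SSW = ΣΣ(x−x̄ᵢ)² = 537.582
MSB = 2785.854/3 = 928.6180; MSW = 537.582/35 = 15.3595
F = MSB/MSW = 60.4589
df = (3, 35)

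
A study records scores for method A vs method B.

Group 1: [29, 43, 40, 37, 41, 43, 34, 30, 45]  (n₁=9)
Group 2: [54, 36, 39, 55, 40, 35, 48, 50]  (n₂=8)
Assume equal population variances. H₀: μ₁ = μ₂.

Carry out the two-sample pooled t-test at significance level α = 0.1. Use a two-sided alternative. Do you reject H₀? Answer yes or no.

x̄₁=38.000, s₁=5.852, n₁=9
x̄₂=44.625, s₂=8.070, n₂=8
s_p² = [8·5.852² + 7·8.070²]/15 = 48.6583
SE = √(s_p²·(1/9+1/8)) = 3.3895
t = (38.000−44.625)/3.3895 = -1.9546
df = 15
p-value (two-sided) = 0.06954
At α=0.1: p < α → reject H₀

reject H₀: yes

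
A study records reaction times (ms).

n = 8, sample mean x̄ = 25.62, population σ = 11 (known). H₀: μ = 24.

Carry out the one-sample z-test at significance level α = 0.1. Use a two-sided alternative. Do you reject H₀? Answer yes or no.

reject H₀: no

SE = σ/√n = 11/√8 = 3.8891
z = (x̄−μ₀)/SE = (25.62−24)/3.8891 = 0.4166
p-value (two-sided) = 0.67701
At α=0.1: p ≥ α → fail to reject H₀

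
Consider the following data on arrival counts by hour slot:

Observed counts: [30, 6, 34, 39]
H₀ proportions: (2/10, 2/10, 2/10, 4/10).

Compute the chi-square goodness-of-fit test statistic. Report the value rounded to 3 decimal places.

test statistic = 21.849

n = 109; E_i = n·p_i = [21.80, 21.80, 21.80, 43.60]
χ² = (30−21.80)²/21.80 + (6−21.80)²/21.80 + (34−21.80)²/21.80 + (39−43.60)²/43.60 = 21.8486
df = 3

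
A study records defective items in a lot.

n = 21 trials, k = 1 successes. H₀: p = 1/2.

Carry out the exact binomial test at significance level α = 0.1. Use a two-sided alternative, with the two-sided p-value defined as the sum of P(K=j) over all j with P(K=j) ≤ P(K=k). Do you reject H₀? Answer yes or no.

reject H₀: yes

Exact binomial: n=21, k=1, p₀=1/2=0.5000
P(X=j) = C(n,j)·p₀^j·(1−p₀)^(n−j); p = Σ P(X=j) over j with P(X=j) ≤ P(X=1)
p-value (two-sided) = 0.00002
At α=0.1: p < α → reject H₀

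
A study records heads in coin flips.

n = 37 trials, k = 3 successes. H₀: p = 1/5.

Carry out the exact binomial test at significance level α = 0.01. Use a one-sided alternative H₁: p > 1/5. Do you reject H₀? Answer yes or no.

reject H₀: no

Exact binomial: n=37, k=3, p₀=1/5=0.2000
P(X≥3) from Σ C(n,i)·p₀^i·(1−p₀)^(n−i)
p-value (one-sided, H₁ greater) = 0.98653
At α=0.01: p ≥ α → fail to reject H₀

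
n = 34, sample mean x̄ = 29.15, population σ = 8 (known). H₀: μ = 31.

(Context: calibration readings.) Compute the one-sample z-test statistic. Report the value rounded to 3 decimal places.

SE = σ/√n = 8/√34 = 1.3720
z = (x̄−μ₀)/SE = (29.15−31)/1.3720 = -1.3484

test statistic = -1.348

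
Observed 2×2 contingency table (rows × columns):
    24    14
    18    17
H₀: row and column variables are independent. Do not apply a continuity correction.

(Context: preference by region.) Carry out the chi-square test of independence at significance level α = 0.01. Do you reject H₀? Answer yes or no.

reject H₀: no

Row totals [38, 35], col totals [42, 31], n=73
χ² = (24−21.86)²/21.86 + (14−16.14)²/16.14 + (18−20.14)²/20.14 + (17−14.86)²/14.86 = 1.0259
df = 1
p-value (upper-tail) = 0.31112
At α=0.01: p ≥ α → fail to reject H₀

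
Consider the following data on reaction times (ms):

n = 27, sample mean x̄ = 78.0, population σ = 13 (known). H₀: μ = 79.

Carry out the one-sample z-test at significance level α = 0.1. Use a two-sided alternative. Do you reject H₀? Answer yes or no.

reject H₀: no

SE = σ/√n = 13/√27 = 2.5019
z = (x̄−μ₀)/SE = (78.0−79)/2.5019 = -0.3997
p-value (two-sided) = 0.68937
At α=0.1: p ≥ α → fail to reject H₀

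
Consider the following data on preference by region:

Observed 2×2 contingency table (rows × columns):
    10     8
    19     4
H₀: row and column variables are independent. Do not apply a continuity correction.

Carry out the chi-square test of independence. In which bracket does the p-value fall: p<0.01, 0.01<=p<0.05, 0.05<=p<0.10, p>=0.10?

p-value bracket: 0.05<=p<0.10

Row totals [18, 23], col totals [29, 12], n=41
χ² = (10−12.73)²/12.73 + (8−5.27)²/5.27 + (19−16.27)²/16.27 + (4−6.73)²/6.73 = 3.5698
df = 1
p-value (upper-tail) = 0.05884
→ bracket: 0.05<=p<0.10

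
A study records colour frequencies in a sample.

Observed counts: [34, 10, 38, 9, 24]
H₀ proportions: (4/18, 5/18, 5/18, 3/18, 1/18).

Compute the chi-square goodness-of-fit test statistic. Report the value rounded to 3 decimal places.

n = 115; E_i = n·p_i = [25.56, 31.94, 31.94, 19.17, 6.39]
χ² = (34−25.56)²/25.56 + (10−31.94)²/31.94 + (38−31.94)²/31.94 + (9−19.17)²/19.17 + (24−6.39)²/6.39 = 72.9513
df = 4

test statistic = 72.951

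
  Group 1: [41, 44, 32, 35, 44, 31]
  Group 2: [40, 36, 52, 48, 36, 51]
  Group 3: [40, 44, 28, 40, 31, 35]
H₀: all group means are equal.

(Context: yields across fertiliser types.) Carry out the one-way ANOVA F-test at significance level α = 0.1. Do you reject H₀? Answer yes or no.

Group means [37.83, 43.83, 36.33], grand mean 39.333
SSB = Σnᵢ(x̄ᵢ−x̄)² = 189.000; SSW = ΣΣ(x−x̄ᵢ)² = 633.000
MSB = 189.000/2 = 94.5000; MSW = 633.000/15 = 42.2000
F = MSB/MSW = 2.2393
df = (2, 15)
p-value (upper-tail) = 0.14093
At α=0.1: p ≥ α → fail to reject H₀

reject H₀: no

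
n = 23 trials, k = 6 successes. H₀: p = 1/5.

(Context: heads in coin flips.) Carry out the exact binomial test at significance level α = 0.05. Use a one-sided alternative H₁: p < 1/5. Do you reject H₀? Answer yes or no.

Exact binomial: n=23, k=6, p₀=1/5=0.2000
P(X≤6) from Σ C(n,i)·p₀^i·(1−p₀)^(n−i)
p-value (one-sided, H₁ less) = 0.84017
At α=0.05: p ≥ α → fail to reject H₀

reject H₀: no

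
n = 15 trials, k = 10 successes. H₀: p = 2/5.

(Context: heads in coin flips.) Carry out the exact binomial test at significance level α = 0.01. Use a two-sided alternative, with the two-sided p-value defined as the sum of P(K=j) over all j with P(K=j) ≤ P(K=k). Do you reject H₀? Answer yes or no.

Exact binomial: n=15, k=10, p₀=2/5=0.4000
P(X=j) = C(n,j)·p₀^j·(1−p₀)^(n−j); p = Σ P(X=j) over j with P(X=j) ≤ P(X=10)
p-value (two-sided) = 0.06095
At α=0.01: p ≥ α → fail to reject H₀

reject H₀: no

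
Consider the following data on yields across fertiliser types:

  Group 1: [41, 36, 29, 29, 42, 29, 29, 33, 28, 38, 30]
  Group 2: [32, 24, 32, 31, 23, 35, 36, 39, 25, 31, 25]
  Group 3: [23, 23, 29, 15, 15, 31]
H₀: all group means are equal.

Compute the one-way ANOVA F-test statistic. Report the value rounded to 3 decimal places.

test statistic = 6.750

Group means [33.09, 30.27, 22.67], grand mean 29.750
SSB = Σnᵢ(x̄ᵢ−x̄)² = 426.826; SSW = ΣΣ(x−x̄ᵢ)² = 790.424
MSB = 426.826/2 = 213.4129; MSW = 790.424/25 = 31.6170
F = MSB/MSW = 6.7499
df = (2, 25)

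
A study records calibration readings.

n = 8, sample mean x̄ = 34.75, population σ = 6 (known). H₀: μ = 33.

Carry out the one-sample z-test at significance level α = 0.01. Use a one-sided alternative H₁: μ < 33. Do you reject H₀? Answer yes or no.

SE = σ/√n = 6/√8 = 2.1213
z = (x̄−μ₀)/SE = (34.75−33)/2.1213 = 0.8250
p-value (one-sided, H₁ less) = 0.79530
At α=0.01: p ≥ α → fail to reject H₀

reject H₀: no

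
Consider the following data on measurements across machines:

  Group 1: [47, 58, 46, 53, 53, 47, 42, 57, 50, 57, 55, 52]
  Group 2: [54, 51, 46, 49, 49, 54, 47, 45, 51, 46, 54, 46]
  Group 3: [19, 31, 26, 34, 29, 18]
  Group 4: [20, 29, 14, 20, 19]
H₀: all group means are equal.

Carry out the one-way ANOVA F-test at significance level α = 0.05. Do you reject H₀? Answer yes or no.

reject H₀: yes

Group means [51.42, 49.33, 26.17, 20.40], grand mean 41.943
SSB = Σnᵢ(x̄ᵢ−x̄)² = 5546.269; SSW = ΣΣ(x−x̄ᵢ)² = 739.617
MSB = 5546.269/3 = 1848.7563; MSW = 739.617/31 = 23.8586
F = MSB/MSW = 77.4880
df = (3, 31)
p-value (upper-tail) = 0.00000
At α=0.05: p < α → reject H₀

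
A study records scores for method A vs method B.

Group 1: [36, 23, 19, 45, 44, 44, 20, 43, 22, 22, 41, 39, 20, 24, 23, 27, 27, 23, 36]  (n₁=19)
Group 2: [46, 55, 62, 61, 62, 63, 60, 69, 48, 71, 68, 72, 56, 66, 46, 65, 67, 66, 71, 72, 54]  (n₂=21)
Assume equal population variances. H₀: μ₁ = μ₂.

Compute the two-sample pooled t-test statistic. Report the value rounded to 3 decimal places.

x̄₁=30.421, s₁=9.737, n₁=19
x̄₂=61.905, s₂=8.294, n₂=21
s_p² = [18·9.737² + 20·8.294²]/38 = 81.1169
SE = √(s_p²·(1/19+1/21)) = 2.8517
t = (30.421−61.905)/2.8517 = -11.0404
df = 38

test statistic = -11.040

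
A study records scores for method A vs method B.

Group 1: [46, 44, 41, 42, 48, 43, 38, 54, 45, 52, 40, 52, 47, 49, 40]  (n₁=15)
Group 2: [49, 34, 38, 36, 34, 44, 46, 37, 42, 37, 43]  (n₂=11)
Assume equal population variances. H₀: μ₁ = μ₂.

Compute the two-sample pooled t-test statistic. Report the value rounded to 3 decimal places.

x̄₁=45.400, s₁=4.896, n₁=15
x̄₂=40.000, s₂=5.060, n₂=11
s_p² = [14·4.896² + 10·5.060²]/24 = 24.6500
SE = √(s_p²·(1/15+1/11)) = 1.9708
t = (45.400−40.000)/1.9708 = 2.7399
df = 24

test statistic = 2.740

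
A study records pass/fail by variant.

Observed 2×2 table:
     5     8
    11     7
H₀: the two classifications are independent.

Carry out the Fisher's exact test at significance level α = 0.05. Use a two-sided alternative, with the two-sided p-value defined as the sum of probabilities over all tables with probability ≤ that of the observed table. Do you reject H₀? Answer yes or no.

reject H₀: no

Margins: r₁=13, r₂=18, c₁=16, c₂=15, n=31
p_obs = C(13,5)·C(18,11)/C(31,16); sum pmf over tables with pmf ≤ p_obs
p-value (two-sided) = 0.28516
At α=0.05: p ≥ α → fail to reject H₀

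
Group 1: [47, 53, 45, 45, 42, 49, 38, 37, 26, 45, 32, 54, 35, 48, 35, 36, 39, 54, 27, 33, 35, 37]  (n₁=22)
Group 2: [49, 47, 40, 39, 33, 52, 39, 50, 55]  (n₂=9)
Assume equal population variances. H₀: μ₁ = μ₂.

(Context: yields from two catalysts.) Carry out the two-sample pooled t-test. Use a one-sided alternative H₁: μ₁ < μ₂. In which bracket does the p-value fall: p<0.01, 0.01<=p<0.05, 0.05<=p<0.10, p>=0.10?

p-value bracket: 0.05<=p<0.10

x̄₁=40.545, s₁=8.222, n₁=22
x̄₂=44.889, s₂=7.373, n₂=9
s_p² = [21·8.222² + 8·7.373²]/29 = 63.9429
SE = √(s_p²·(1/22+1/9)) = 3.1641
t = (40.545−44.889)/3.1641 = -1.3727
df = 29
p-value (one-sided, H₁ less) = 0.09018
→ bracket: 0.05<=p<0.10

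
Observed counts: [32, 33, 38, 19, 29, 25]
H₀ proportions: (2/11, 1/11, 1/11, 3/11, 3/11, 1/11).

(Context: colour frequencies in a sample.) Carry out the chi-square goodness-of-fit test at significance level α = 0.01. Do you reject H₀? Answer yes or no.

reject H₀: yes

n = 176; E_i = n·p_i = [32.00, 16.00, 16.00, 48.00, 48.00, 16.00]
χ² = (32−32.00)²/32.00 + (33−16.00)²/16.00 + (38−16.00)²/16.00 + (19−48.00)²/48.00 + (29−48.00)²/48.00 + (25−16.00)²/16.00 = 78.4167
df = 5
p-value (upper-tail) = 0.00000
At α=0.01: p < α → reject H₀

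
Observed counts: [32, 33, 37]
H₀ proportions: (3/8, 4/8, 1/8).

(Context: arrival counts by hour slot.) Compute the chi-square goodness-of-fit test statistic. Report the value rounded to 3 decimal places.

n = 102; E_i = n·p_i = [38.25, 51.00, 12.75]
χ² = (32−38.25)²/38.25 + (33−51.00)²/51.00 + (37−12.75)²/12.75 = 53.4967
df = 2

test statistic = 53.497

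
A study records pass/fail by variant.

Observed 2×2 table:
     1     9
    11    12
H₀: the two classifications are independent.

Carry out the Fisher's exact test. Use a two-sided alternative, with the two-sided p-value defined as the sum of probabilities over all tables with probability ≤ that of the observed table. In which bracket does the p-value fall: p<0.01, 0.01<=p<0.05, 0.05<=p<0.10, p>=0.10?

Margins: r₁=10, r₂=23, c₁=12, c₂=21, n=33
p_obs = C(10,1)·C(23,11)/C(33,12); sum pmf over tables with pmf ≤ p_obs
p-value (two-sided) = 0.05447
→ bracket: 0.05<=p<0.10

p-value bracket: 0.05<=p<0.10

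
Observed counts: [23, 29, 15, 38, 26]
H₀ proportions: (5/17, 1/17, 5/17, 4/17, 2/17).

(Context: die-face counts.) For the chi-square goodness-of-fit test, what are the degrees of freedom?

degrees of freedom = 4

df = k − 1 = 5 − 1 = 4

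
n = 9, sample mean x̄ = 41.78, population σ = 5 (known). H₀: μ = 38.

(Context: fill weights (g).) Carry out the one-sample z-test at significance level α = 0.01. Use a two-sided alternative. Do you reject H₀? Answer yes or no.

SE = σ/√n = 5/√9 = 1.6667
z = (x̄−μ₀)/SE = (41.78−38)/1.6667 = 2.2680
p-value (two-sided) = 0.02333
At α=0.01: p ≥ α → fail to reject H₀

reject H₀: no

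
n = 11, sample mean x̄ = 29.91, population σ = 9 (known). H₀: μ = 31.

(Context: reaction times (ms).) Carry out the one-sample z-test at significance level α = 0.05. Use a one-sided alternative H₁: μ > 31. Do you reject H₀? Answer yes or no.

reject H₀: no

SE = σ/√n = 9/√11 = 2.7136
z = (x̄−μ₀)/SE = (29.91−31)/2.7136 = -0.4017
p-value (one-sided, H₁ greater) = 0.65604
At α=0.05: p ≥ α → fail to reject H₀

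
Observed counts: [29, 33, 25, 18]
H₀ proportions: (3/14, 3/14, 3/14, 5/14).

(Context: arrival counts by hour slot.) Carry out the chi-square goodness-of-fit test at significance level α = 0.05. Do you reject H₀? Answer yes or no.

reject H₀: yes

n = 105; E_i = n·p_i = [22.50, 22.50, 22.50, 37.50]
χ² = (29−22.50)²/22.50 + (33−22.50)²/22.50 + (25−22.50)²/22.50 + (18−37.50)²/37.50 = 17.1956
df = 3
p-value (upper-tail) = 0.00064
At α=0.05: p < α → reject H₀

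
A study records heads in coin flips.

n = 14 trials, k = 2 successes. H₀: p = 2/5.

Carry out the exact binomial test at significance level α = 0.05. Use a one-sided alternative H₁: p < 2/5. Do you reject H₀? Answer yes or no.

reject H₀: yes

Exact binomial: n=14, k=2, p₀=2/5=0.4000
P(X≤2) from Σ C(n,i)·p₀^i·(1−p₀)^(n−i)
p-value (one-sided, H₁ less) = 0.03979
At α=0.05: p < α → reject H₀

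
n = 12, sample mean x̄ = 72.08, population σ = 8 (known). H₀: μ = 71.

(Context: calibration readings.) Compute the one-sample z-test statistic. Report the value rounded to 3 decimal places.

SE = σ/√n = 8/√12 = 2.3094
z = (x̄−μ₀)/SE = (72.08−71)/2.3094 = 0.4677

test statistic = 0.468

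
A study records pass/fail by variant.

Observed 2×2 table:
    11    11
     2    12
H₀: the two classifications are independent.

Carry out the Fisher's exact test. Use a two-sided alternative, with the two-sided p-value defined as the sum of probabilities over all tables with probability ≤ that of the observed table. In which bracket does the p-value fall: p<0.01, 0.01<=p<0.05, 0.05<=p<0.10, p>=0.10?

p-value bracket: 0.01<=p<0.05

Margins: r₁=22, r₂=14, c₁=13, c₂=23, n=36
p_obs = C(22,11)·C(14,2)/C(36,13); sum pmf over tables with pmf ≤ p_obs
p-value (two-sided) = 0.03896
→ bracket: 0.01<=p<0.05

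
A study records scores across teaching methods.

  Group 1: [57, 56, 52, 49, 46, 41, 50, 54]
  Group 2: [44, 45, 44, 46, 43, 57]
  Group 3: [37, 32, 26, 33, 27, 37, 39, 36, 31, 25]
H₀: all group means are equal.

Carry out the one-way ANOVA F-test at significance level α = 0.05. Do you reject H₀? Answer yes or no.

reject H₀: yes

Group means [50.62, 46.50, 32.30], grand mean 41.958
SSB = Σnᵢ(x̄ᵢ−x̄)² = 1657.483; SSW = ΣΣ(x−x̄ᵢ)² = 563.475
MSB = 1657.483/2 = 828.7417; MSW = 563.475/21 = 26.8321
F = MSB/MSW = 30.8862
df = (2, 21)
p-value (upper-tail) = 0.00000
At α=0.05: p < α → reject H₀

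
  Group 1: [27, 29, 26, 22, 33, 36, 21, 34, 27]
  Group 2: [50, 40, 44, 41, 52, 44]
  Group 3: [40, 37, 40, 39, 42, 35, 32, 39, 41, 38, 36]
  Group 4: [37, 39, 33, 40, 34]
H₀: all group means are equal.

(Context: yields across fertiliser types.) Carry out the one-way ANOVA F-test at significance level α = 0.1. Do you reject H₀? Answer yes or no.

reject H₀: yes

Group means [28.33, 45.17, 38.09, 36.60], grand mean 36.387
SSB = Σnᵢ(x̄ᵢ−x̄)² = 1078.412; SSW = ΣΣ(x−x̄ᵢ)² = 454.942
MSB = 1078.412/3 = 359.4708; MSW = 454.942/27 = 16.8497
F = MSB/MSW = 21.3339
df = (3, 27)
p-value (upper-tail) = 0.00000
At α=0.1: p < α → reject H₀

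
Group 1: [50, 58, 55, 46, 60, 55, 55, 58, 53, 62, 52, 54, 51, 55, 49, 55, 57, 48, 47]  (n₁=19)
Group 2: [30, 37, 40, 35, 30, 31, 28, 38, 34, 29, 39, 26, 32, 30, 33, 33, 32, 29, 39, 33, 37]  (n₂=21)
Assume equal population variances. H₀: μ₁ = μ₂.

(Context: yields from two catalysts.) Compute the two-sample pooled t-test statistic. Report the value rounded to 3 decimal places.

test statistic = 15.487

x̄₁=53.684, s₁=4.398, n₁=19
x̄₂=33.095, s₂=4.011, n₂=21
s_p² = [18·4.398² + 20·4.011²]/38 = 17.6293
SE = √(s_p²·(1/19+1/21)) = 1.3294
t = (53.684−33.095)/1.3294 = 15.4872
df = 38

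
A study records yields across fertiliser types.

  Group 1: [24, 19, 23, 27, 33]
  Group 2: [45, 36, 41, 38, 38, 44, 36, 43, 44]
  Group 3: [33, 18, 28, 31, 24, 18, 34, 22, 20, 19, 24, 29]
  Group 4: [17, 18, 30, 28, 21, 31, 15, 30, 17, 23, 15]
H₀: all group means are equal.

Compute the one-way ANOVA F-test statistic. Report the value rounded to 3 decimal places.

test statistic = 21.212

Group means [25.20, 40.56, 25.00, 22.27], grand mean 28.000
SSB = Σnᵢ(x̄ᵢ−x̄)² = 1926.796; SSW = ΣΣ(x−x̄ᵢ)² = 999.204
MSB = 1926.796/3 = 642.2653; MSW = 999.204/33 = 30.2789
F = MSB/MSW = 21.2116
df = (3, 33)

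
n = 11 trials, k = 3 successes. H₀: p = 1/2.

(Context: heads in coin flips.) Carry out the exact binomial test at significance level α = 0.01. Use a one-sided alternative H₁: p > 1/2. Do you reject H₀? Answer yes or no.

reject H₀: no

Exact binomial: n=11, k=3, p₀=1/2=0.5000
P(X≥3) from Σ C(n,i)·p₀^i·(1−p₀)^(n−i)
p-value (one-sided, H₁ greater) = 0.96729
At α=0.01: p ≥ α → fail to reject H₀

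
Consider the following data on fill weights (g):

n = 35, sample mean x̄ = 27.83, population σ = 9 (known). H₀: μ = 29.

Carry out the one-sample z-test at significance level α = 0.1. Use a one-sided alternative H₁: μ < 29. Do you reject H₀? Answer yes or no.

reject H₀: no

SE = σ/√n = 9/√35 = 1.5213
z = (x̄−μ₀)/SE = (27.83−29)/1.5213 = -0.7691
p-value (one-sided, H₁ less) = 0.22092
At α=0.1: p ≥ α → fail to reject H₀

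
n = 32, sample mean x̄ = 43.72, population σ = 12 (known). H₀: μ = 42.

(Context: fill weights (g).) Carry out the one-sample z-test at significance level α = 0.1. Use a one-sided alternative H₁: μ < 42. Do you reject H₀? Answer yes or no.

SE = σ/√n = 12/√32 = 2.1213
z = (x̄−μ₀)/SE = (43.72−42)/2.1213 = 0.8108
p-value (one-sided, H₁ less) = 0.79126
At α=0.1: p ≥ α → fail to reject H₀

reject H₀: no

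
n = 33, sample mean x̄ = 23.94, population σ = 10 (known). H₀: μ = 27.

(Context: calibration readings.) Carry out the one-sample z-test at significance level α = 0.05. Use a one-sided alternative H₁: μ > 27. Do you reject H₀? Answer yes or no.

SE = σ/√n = 10/√33 = 1.7408
z = (x̄−μ₀)/SE = (23.94−27)/1.7408 = -1.7578
p-value (one-sided, H₁ greater) = 0.96061
At α=0.05: p ≥ α → fail to reject H₀

reject H₀: no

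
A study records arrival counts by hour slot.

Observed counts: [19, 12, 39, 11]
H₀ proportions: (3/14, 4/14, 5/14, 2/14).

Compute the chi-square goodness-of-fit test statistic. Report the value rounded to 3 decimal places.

test statistic = 9.055

n = 81; E_i = n·p_i = [17.36, 23.14, 28.93, 11.57]
χ² = (19−17.36)²/17.36 + (12−23.14)²/23.14 + (39−28.93)²/28.93 + (11−11.57)²/11.57 = 9.0551
df = 3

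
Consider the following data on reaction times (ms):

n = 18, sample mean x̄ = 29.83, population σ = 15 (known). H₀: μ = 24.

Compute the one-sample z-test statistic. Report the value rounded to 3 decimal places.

SE = σ/√n = 15/√18 = 3.5355
z = (x̄−μ₀)/SE = (29.83−24)/3.5355 = 1.6490

test statistic = 1.649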